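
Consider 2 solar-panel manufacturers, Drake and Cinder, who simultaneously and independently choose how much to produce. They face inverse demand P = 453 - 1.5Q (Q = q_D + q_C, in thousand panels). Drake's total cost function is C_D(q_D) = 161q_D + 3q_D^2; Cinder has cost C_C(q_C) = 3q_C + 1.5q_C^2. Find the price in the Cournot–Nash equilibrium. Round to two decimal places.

317.09

Drake's profit: π_D = (453 - 1.5Q)q_D - (161q_D + 3q_D²). Setting ∂π_D/∂q_D = 0: 292 - 9q_D - (3/2)(q_C) = 0.
Cinder's profit: π_C = (453 - 1.5Q)q_C - (3q_C + (3/2)q_C²). Setting ∂π_C/∂q_C = 0: 450 - 6q_C - (3/2)(q_D) = 0.
So q_D = (292 - (3/2)q_C)/9 and q_C = (450 - (3/2)q_D)/6.
Substituting one into the other gives q_D = 1436/69 and q_C = 69.7971.
Total output Q = 90.6087, so price P = 453 - (3/2)·90.6087 = 317.0870.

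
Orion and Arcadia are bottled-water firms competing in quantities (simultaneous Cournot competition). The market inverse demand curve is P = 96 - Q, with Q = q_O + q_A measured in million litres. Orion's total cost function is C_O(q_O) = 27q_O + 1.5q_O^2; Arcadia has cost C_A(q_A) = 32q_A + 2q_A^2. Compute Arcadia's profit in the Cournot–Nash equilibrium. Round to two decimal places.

224.74

Orion's profit: π_O = (96 - Q)q_O - (27q_O + (3/2)q_O²). Setting ∂π_O/∂q_O = 0: 69 - 5q_O - (q_A) = 0.
Arcadia's profit: π_A = (96 - Q)q_A - (32q_A + 2q_A²). Setting ∂π_A/∂q_A = 0: 64 - 6q_A - (q_O) = 0.
Best responses: q_O = (69 - q_A)/5, q_A = (64 - q_O)/6.
Substituting one into the other gives q_O = 350/29 and q_A = 251/29.
Price P = 96 - 601/29 = 75.2759.
Arcadia's profit: 75.2759·(251/29) - 32·(251/29) - 2(251/29)² = 224.7360.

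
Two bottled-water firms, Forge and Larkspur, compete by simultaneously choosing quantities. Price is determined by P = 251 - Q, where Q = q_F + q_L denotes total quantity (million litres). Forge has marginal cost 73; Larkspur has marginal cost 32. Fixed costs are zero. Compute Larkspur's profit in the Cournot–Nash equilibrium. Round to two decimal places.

7511.11

Forge's profit: π_F = (251 - Q)q_F - (73q_F). Setting ∂π_F/∂q_F = 0: 178 - 2q_F - (q_L) = 0.
Larkspur's profit: π_L = (251 - Q)q_L - (32q_L). Setting ∂π_L/∂q_L = 0: 219 - 2q_L - (q_F) = 0.
Best responses: q_F = (178 - q_L)/2, q_L = (219 - q_F)/2.
Substituting one into the other gives q_F = 137/3 and q_L = 260/3.
Price P = 251 - 397/3 = 356/3.
Larkspur's profit: (356/3 - 32)·(260/3) = 7511.1111.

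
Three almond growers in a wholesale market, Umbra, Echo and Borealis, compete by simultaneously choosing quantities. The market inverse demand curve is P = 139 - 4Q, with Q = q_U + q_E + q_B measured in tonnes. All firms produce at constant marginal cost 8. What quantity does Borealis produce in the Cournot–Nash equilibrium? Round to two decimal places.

Each firm earns π_i = (139 - 4Q)q_i - 8q_i.
First-order condition (treating rivals' output as given): 131 - 8q_i - 4·Σ_{j≠i} q_j = 0.
With identical firms every q_j equals q_i, so Σ_{j≠i} q_j = 2q_i and 131 = 16q_i, giving q_i = 131/16.

8.19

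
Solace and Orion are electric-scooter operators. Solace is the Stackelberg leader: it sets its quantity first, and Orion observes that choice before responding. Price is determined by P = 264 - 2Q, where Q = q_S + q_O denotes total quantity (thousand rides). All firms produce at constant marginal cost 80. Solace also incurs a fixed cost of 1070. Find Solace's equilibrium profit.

Solve by backward induction. Given q_S, the follower Orion maximises π_O = (264 - 2q_S - 2q_O)q_O - 80q_O.
∂π_O/∂q_O = 184 - 2q_S - 4q_O = 0 gives the reaction function q_O = (184 - 2q_S)/4.
The leader anticipates this reaction. Substituting into P = 264 - 2Q gives P = 172 - q_S, so π_S = (172 - q_S)q_S - 80q_S.
Leader FOC: 92 - 2q_S = 0, so q_S = 46.
Then q_O = (184 - 2·46)/4 = 23.
Price P = 264 - 2·69 = 126.
Solace's profit: (126 - 80)·46 - 1070 = 1046.

1046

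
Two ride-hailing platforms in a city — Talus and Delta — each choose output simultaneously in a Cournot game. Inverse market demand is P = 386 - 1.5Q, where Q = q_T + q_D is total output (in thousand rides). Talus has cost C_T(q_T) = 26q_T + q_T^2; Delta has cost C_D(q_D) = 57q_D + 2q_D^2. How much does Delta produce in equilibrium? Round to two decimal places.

33.74

Talus's profit: π_T = (386 - 1.5Q)q_T - (26q_T + q_T²). Setting ∂π_T/∂q_T = 0: 360 - 5q_T - (3/2)(q_D) = 0.
Delta's first-order condition: 329 - 7q_D - (3/2)(q_T) = 0.
Best responses: q_T = (360 - (3/2)q_D)/5, q_D = (329 - (3/2)q_T)/7.
Substituting one into the other gives q_T = 61.8779 and q_D = 33.7405.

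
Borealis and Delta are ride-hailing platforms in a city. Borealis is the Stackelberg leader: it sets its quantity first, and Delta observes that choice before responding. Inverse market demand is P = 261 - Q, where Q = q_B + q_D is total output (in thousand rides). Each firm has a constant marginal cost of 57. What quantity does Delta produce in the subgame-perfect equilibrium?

51

Solve by backward induction. Given q_B, the follower Delta maximises π_D = (261 - q_B - q_D)q_D - 57q_D.
∂π_D/∂q_D = 204 - q_B - 2q_D = 0 gives the reaction function q_D = (204 - q_B)/2.
The leader anticipates this reaction. Substituting into P = 261 - Q gives P = 159 - (1/2)q_B, so π_B = (159 - (1/2)q_B)q_B - 57q_B.
The leader's first-order condition 102 - q_B = 0 yields q_B = 102.
Then q_D = (204 - 102)/2 = 51.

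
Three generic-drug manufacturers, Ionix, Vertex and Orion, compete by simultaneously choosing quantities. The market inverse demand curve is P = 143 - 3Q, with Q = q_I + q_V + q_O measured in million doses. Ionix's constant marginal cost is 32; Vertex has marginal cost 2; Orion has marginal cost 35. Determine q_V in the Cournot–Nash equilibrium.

17

Ionix's profit: π_I = (143 - 3Q)q_I - (32q_I). Setting ∂π_I/∂q_I = 0: 111 - 6q_I - 3(q_V + q_O) = 0.
Vertex's first-order condition: 141 - 6q_V - 3(q_I + q_O) = 0.
Orion's first-order condition: 108 - 6q_O - 3(q_I + q_V) = 0.
Adding the 3 first-order conditions: 360 − 12Q = 0, so Q = 30.
Back-substituting: q_I = (111 − 90)/3 = 7, q_V = (141 − 90)/3 = 17, q_O = (108 − 90)/3 = 6.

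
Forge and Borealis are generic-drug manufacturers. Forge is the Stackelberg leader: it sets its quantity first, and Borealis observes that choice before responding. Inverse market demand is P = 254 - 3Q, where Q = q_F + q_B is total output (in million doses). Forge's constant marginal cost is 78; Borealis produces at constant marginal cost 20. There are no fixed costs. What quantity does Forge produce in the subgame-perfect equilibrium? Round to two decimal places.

Solve by backward induction. Given q_F, the follower Borealis maximises π_B = (254 - 3q_F - 3q_B)q_B - 20q_B.
Setting the follower's marginal profit to zero, 234 - 3q_F - 6q_B = 0, i.e. q_B = (234 - 3q_F)/6.
Forge substitutes q_B(q_F) into its own profit: π_F = q_F(254 - 3q_F - (234 - 3q_F)/2) - 78q_F = (137 - (3/2)q_F)q_F - 78q_F.
The leader's first-order condition 59 - 3q_F = 0 yields q_F = 59/3.
Then q_B = (234 - 3·(59/3))/6 = 175/6.

19.67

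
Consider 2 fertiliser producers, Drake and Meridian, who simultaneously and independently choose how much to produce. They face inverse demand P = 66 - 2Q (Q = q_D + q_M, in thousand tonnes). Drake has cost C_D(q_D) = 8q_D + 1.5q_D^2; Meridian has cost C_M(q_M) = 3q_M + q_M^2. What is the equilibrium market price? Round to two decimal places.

Drake's profit: π_D = (66 - 2Q)q_D - (8q_D + (3/2)q_D²). Setting ∂π_D/∂q_D = 0: 58 - 7q_D - 2(q_M) = 0.
Meridian's profit: π_M = (66 - 2Q)q_M - (3q_M + q_M²). Setting ∂π_M/∂q_M = 0: 63 - 6q_M - 2(q_D) = 0.
So q_D = (58 - 2q_M)/7 and q_M = (63 - 2q_D)/6.
Substituting one into the other gives q_D = 111/19 and q_M = 325/38.
Total output Q = 547/38, so price P = 66 - 2·(547/38) = 707/19.

37.21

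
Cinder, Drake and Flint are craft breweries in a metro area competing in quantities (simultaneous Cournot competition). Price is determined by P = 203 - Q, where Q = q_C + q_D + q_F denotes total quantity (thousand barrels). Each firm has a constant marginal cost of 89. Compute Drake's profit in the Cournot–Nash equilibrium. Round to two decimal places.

Each firm earns π_i = (203 - Q)q_i - 89q_i.
First-order condition (treating rivals' output as given): 114 - 2q_i - Σ_{j≠i} q_j = 0.
By symmetry each firm produces the same amount; substituting Σ_{j≠i} q_j = 2q_i yields q_i = 114/4 = 57/2.
Price P = 203 - 171/2 = 235/2.
Drake's profit: (235/2 - 89)·(57/2) = 812.2500.

812.25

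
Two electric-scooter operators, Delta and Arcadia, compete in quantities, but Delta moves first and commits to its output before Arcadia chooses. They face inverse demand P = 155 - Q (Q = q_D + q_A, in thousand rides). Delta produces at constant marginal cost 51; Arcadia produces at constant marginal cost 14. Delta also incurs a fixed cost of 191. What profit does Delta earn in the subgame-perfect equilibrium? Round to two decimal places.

The follower Arcadia best-responds to any q_D: π_A = (155 - Q)q_A - 14q_A.
∂π_A/∂q_A = 141 - q_D - 2q_A = 0 gives the reaction function q_A = (141 - q_D)/2.
The leader anticipates this reaction. Substituting into P = 155 - Q gives P = 169/2 - (1/2)q_D, so π_D = (169/2 - (1/2)q_D)q_D - 51q_D.
The leader's first-order condition 67/2 - q_D = 0 yields q_D = 67/2.
Then q_A = (141 - 67/2)/2 = 215/4.
Price P = 155 - 349/4 = 271/4.
Delta's profit: (271/4 - 51)·(67/2) - 191 = 370.1250.

370.13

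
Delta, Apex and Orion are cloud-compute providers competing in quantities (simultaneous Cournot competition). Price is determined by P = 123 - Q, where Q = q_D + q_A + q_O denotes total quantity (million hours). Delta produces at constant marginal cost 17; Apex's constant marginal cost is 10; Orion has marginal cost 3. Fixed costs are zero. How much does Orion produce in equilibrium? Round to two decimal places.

Delta's profit: π_D = (123 - Q)q_D - (17q_D). Setting ∂π_D/∂q_D = 0: 106 - 2q_D - (q_A + q_O) = 0.
Apex's profit: π_A = (123 - Q)q_A - (10q_A). Setting ∂π_A/∂q_A = 0: 113 - 2q_A - (q_D + q_O) = 0.
Orion's profit: π_O = (123 - Q)q_O - (3q_O). Setting ∂π_O/∂q_O = 0: 120 - 2q_O - (q_D + q_A) = 0.
Adding the 3 conditions: 339 − 2Q − 2Q = 0, i.e. Q = 339/4.
Back-substituting: q_D = (106 − 339/4) = 85/4, q_A = (113 − 339/4) = 113/4, q_O = (120 − 339/4) = 141/4.

35.25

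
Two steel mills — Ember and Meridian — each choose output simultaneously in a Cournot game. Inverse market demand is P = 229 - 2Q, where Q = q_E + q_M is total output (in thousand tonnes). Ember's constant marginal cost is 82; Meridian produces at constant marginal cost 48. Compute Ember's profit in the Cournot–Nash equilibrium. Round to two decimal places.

709.39

Ember's profit: π_E = (229 - 2Q)q_E - (82q_E). Setting ∂π_E/∂q_E = 0: 147 - 4q_E - 2(q_M) = 0.
Meridian's first-order condition: 181 - 4q_M - 2(q_E) = 0.
So q_E = (147 - 2q_M)/4 and q_M = (181 - 2q_E)/4.
Solving the pair: q_E = 113/6, q_M = 215/6.
Price P = 229 - 2·(164/3) = 359/3.
Ember's profit: (359/3 - 82)·(113/6) = 709.3889.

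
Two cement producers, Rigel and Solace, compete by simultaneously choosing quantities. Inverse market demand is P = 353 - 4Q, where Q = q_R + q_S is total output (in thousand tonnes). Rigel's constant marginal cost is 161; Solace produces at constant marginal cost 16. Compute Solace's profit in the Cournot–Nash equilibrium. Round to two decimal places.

Rigel's profit: π_R = (353 - 4Q)q_R - (161q_R). Setting ∂π_R/∂q_R = 0: 192 - 8q_R - 4(q_S) = 0.
Solace's first-order condition: 337 - 8q_S - 4(q_R) = 0.
Best responses: q_R = (192 - 4q_S)/8, q_S = (337 - 4q_R)/8.
Substituting one into the other gives q_R = 47/12 and q_S = 241/6.
Price P = 353 - 4·(529/12) = 530/3.
Solace's profit: (530/3 - 16)·(241/6) = 6453.4444.

6453.44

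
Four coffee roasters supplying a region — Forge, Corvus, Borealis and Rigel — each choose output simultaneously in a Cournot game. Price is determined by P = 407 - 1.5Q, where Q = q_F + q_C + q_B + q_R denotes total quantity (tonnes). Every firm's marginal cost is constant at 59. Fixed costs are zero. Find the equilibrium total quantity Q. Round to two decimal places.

185.60

A representative firm's profit is π_i = q_i(407 - 1.5Q) - 59q_i.
Setting ∂π_i/∂q_i = 0 with rivals' quantities fixed: 348 - 3q_i - (3/2)·Σ_{j≠i} q_j = 0.
By symmetry each firm produces the same amount; substituting Σ_{j≠i} q_j = 3q_i yields q_i = 348/(15/2) = 232/5.
Total output Q = 232/5 + 232/5 + 232/5 + 232/5 = 928/5.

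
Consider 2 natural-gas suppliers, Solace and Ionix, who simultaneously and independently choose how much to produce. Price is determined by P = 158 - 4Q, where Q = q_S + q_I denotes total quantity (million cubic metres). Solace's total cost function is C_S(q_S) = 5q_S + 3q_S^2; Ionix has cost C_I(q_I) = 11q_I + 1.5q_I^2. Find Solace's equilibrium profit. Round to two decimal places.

Solace's profit: π_S = (158 - 4Q)q_S - (5q_S + 3q_S²). Setting ∂π_S/∂q_S = 0: 153 - 14q_S - 4(q_I) = 0.
Ionix's first-order condition: 147 - 11q_I - 4(q_S) = 0.
So q_S = (153 - 4q_I)/14 and q_I = (147 - 4q_S)/11.
Substituting one into the other gives q_S = 365/46 and q_I = 241/23.
Price P = 158 - 4·(847/46) = 1940/23.
Solace's profit: (1940/23)·(365/46) - 5·(365/46) - 3(365/46)² = 440.7254.

440.73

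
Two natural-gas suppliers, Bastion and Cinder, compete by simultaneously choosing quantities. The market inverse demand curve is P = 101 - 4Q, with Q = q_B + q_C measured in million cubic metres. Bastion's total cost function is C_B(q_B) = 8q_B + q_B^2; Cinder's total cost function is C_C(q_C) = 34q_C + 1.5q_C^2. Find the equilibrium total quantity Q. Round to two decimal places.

11.20

Bastion's profit: π_B = (101 - 4Q)q_B - (8q_B + q_B²). Setting ∂π_B/∂q_B = 0: 93 - 10q_B - 4(q_C) = 0.
Cinder's profit: π_C = (101 - 4Q)q_C - (34q_C + (3/2)q_C²). Setting ∂π_C/∂q_C = 0: 67 - 11q_C - 4(q_B) = 0.
So q_B = (93 - 4q_C)/10 and q_C = (67 - 4q_B)/11.
Substituting one into the other gives q_B = 755/94 and q_C = 149/47.
Total output Q = 755/94 + 149/47 = 1053/94.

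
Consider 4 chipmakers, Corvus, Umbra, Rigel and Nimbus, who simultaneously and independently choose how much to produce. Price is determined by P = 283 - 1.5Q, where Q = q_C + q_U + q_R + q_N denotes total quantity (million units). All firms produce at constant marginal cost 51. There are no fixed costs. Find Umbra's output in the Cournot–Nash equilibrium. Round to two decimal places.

A representative firm's profit is π_i = q_i(283 - 1.5Q) - 51q_i.
First-order condition (treating rivals' output as given): 232 - 3q_i - (3/2)·Σ_{j≠i} q_j = 0.
By symmetry each firm produces the same amount; substituting Σ_{j≠i} q_j = 3q_i yields q_i = 232/(15/2) = 464/15.

30.93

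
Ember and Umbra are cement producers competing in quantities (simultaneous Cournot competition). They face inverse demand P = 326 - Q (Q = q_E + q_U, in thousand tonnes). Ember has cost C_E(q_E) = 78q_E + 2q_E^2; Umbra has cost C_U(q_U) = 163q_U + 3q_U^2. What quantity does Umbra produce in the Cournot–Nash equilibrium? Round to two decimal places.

Ember's profit: π_E = (326 - Q)q_E - (78q_E + 2q_E²). Setting ∂π_E/∂q_E = 0: 248 - 6q_E - (q_U) = 0.
Umbra's first-order condition: 163 - 8q_U - (q_E) = 0.
So q_E = (248 - q_U)/6 and q_U = (163 - q_E)/8.
Solving the pair: q_E = 1821/47, q_U = 730/47.

15.53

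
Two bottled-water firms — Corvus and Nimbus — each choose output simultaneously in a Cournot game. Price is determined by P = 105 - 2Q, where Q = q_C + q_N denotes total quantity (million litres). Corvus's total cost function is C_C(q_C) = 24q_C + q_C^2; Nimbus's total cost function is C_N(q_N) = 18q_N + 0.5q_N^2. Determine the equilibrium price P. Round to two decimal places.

59.54

Corvus's profit: π_C = (105 - 2Q)q_C - (24q_C + q_C²). Setting ∂π_C/∂q_C = 0: 81 - 6q_C - 2(q_N) = 0.
Nimbus's first-order condition: 87 - 5q_N - 2(q_C) = 0.
So q_C = (81 - 2q_N)/6 and q_N = (87 - 2q_C)/5.
Solving the pair: q_C = 231/26, q_N = 180/13.
Total output Q = 591/26, so price P = 105 - 2·(591/26) = 774/13.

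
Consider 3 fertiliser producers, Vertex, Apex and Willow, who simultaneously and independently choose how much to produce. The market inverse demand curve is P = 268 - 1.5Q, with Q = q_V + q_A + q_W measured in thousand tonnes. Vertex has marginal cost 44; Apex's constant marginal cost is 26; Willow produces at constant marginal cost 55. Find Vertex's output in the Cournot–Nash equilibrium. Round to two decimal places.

36.17

Vertex's profit: π_V = (268 - 1.5Q)q_V - (44q_V). Setting ∂π_V/∂q_V = 0: 224 - 3q_V - (3/2)(q_A + q_W) = 0.
Apex's profit: π_A = (268 - 1.5Q)q_A - (26q_A). Setting ∂π_A/∂q_A = 0: 242 - 3q_A - (3/2)(q_V + q_W) = 0.
Willow's first-order condition: 213 - 3q_W - (3/2)(q_V + q_A) = 0.
Summing all 3 equations gives 679 − 6Q = 0, hence Q = 679/6.
Back-substituting: q_V = (224 − 679/4)/(3/2) = 217/6, q_A = (242 − 679/4)/(3/2) = 289/6, q_W = (213 − 679/4)/(3/2) = 173/6.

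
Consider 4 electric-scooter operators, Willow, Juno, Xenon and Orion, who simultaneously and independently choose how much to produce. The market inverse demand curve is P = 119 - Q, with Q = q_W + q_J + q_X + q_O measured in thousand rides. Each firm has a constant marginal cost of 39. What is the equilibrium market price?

55

Each firm earns π_i = (119 - Q)q_i - 39q_i.
Setting ∂π_i/∂q_i = 0 with rivals' quantities fixed: 80 - 2q_i - Σ_{j≠i} q_j = 0.
By symmetry each firm produces the same amount; substituting Σ_{j≠i} q_j = 3q_i yields q_i = 80/5 = 16.
Total output Q = 64, so price P = 119 - 64 = 55.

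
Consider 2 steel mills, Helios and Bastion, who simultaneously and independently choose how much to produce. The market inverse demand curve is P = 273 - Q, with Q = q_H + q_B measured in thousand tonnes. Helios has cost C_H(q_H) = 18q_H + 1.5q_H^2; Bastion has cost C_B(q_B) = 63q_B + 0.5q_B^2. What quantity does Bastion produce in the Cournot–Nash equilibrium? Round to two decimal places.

Helios's profit: π_H = (273 - Q)q_H - (18q_H + (3/2)q_H²). Setting ∂π_H/∂q_H = 0: 255 - 5q_H - (q_B) = 0.
Bastion's first-order condition: 210 - 3q_B - (q_H) = 0.
So q_H = (255 - q_B)/5 and q_B = (210 - q_H)/3.
Substituting one into the other gives q_H = 555/14 and q_B = 795/14.

56.79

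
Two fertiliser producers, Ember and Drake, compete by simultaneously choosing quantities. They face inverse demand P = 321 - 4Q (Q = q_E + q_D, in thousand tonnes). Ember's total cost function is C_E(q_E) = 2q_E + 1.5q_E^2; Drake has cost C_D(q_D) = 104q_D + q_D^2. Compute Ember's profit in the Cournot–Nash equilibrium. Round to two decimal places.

3356.07

Ember's profit: π_E = (321 - 4Q)q_E - (2q_E + (3/2)q_E²). Setting ∂π_E/∂q_E = 0: 319 - 11q_E - 4(q_D) = 0.
Drake's first-order condition: 217 - 10q_D - 4(q_E) = 0.
Rearranging gives the reaction functions q_E = (319 - 4q_D)/11 and q_D = (217 - 4q_E)/10.
Solving the pair: q_E = 1161/47, q_D = 1111/94.
Price P = 321 - 4·36.5213 = 174.9149.
Ember's profit: 174.9149·(1161/47) - 2·(1161/47) - (3/2)(1161/47)² = 3356.0731.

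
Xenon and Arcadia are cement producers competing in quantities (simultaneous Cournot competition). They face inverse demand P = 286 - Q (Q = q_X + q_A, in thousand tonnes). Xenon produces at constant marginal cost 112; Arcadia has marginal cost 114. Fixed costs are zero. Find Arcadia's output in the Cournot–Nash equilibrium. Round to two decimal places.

Xenon's profit: π_X = (286 - Q)q_X - (112q_X). Setting ∂π_X/∂q_X = 0: 174 - 2q_X - (q_A) = 0.
Arcadia's first-order condition: 172 - 2q_A - (q_X) = 0.
So q_X = (174 - q_A)/2 and q_A = (172 - q_X)/2.
Solving the pair: q_X = 176/3, q_A = 170/3.

56.67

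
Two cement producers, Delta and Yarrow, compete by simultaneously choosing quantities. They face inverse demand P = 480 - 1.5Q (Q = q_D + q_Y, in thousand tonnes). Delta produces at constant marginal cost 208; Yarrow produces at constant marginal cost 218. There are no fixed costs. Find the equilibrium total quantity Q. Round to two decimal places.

118.67

Delta's profit: π_D = (480 - 1.5Q)q_D - (208q_D). Setting ∂π_D/∂q_D = 0: 272 - 3q_D - (3/2)(q_Y) = 0.
Yarrow's profit: π_Y = (480 - 1.5Q)q_Y - (218q_Y). Setting ∂π_Y/∂q_Y = 0: 262 - 3q_Y - (3/2)(q_D) = 0.
Rearranging gives the reaction functions q_D = (272 - (3/2)q_Y)/3 and q_Y = (262 - (3/2)q_D)/3.
Solving the pair: q_D = 188/3, q_Y = 56.
Total output Q = 188/3 + 56 = 356/3.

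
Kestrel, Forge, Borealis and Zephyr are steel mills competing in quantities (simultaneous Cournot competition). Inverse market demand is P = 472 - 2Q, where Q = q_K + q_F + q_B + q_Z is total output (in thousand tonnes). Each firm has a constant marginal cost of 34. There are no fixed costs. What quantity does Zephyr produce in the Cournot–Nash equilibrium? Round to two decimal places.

43.80

Each firm earns π_i = (472 - 2Q)q_i - 34q_i.
First-order condition (treating rivals' output as given): 438 - 4q_i - 2·Σ_{j≠i} q_j = 0.
By symmetry each firm produces the same amount; substituting Σ_{j≠i} q_j = 3q_i yields q_i = 438/10 = 219/5.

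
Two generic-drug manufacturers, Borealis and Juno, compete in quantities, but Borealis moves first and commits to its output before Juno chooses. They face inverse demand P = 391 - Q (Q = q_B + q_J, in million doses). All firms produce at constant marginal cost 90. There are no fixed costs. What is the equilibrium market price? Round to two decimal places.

Solve by backward induction. Given q_B, the follower Juno maximises π_J = (391 - q_B - q_J)q_J - 90q_J.
Setting the follower's marginal profit to zero, 301 - q_B - 2q_J = 0, i.e. q_J = (301 - q_B)/2.
The leader anticipates this reaction. Substituting into P = 391 - Q gives P = 481/2 - (1/2)q_B, so π_B = (481/2 - (1/2)q_B)q_B - 90q_B.
The leader's first-order condition 301/2 - q_B = 0 yields q_B = 301/2.
Then q_J = (301 - 301/2)/2 = 301/4.
Total output Q = 903/4, so price P = 391 - 903/4 = 661/4.

165.25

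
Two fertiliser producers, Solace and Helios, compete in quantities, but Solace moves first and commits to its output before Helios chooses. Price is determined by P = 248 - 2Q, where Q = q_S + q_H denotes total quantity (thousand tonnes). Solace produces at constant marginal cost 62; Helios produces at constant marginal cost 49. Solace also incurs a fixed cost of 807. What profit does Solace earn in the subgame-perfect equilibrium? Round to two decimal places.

1063.56

The follower Helios best-responds to any q_S: π_H = (248 - 2Q)q_H - 49q_H.
Follower FOC: 199 - 2q_S - 4q_H = 0, so q_H(q_S) = (199 - 2q_S)/4.
Solace substitutes q_H(q_S) into its own profit: π_S = q_S(248 - 2q_S - (199 - 2q_S)/2) - 62q_S = (297/2 - q_S)q_S - 62q_S.
Maximising: ∂π_S/∂q_S = 173/2 - 2q_S = 0, giving q_S = 173/4.
Then q_H = (199 - 2·(173/4))/4 = 225/8.
Price P = 248 - 2·(571/8) = 421/4.
Solace's profit: (421/4 - 62)·(173/4) - 807 = 1063.5625.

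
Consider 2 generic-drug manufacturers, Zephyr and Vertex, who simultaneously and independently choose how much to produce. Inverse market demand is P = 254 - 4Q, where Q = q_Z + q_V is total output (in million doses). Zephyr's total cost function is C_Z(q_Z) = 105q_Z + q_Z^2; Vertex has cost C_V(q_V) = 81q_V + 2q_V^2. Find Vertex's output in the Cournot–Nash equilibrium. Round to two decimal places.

Zephyr's profit: π_Z = (254 - 4Q)q_Z - (105q_Z + q_Z²). Setting ∂π_Z/∂q_Z = 0: 149 - 10q_Z - 4(q_V) = 0.
Vertex's profit: π_V = (254 - 4Q)q_V - (81q_V + 2q_V²). Setting ∂π_V/∂q_V = 0: 173 - 12q_V - 4(q_Z) = 0.
So q_Z = (149 - 4q_V)/10 and q_V = (173 - 4q_Z)/12.
Substituting one into the other gives q_Z = 137/13 and q_V = 567/52.

10.90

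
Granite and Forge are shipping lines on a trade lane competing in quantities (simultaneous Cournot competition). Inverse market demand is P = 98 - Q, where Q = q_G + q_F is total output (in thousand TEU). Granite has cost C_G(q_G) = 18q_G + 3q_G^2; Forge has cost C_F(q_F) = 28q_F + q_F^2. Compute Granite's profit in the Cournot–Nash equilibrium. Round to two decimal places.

Granite's profit: π_G = (98 - Q)q_G - (18q_G + 3q_G²). Setting ∂π_G/∂q_G = 0: 80 - 8q_G - (q_F) = 0.
Forge's profit: π_F = (98 - Q)q_F - (28q_F + q_F²). Setting ∂π_F/∂q_F = 0: 70 - 4q_F - (q_G) = 0.
Best responses: q_G = (80 - q_F)/8, q_F = (70 - q_G)/4.
Substituting one into the other gives q_G = 250/31 and q_F = 480/31.
Price P = 98 - 730/31 = 74.4516.
Granite's profit: 74.4516·(250/31) - 18·(250/31) - 3(250/31)² = 260.1457.

260.15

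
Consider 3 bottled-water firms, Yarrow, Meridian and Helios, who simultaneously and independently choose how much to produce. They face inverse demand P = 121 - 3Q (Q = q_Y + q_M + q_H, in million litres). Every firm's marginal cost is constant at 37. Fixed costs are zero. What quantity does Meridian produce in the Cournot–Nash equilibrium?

Each firm earns π_i = (121 - 3Q)q_i - 37q_i.
Setting ∂π_i/∂q_i = 0 with rivals' quantities fixed: 84 - 6q_i - 3·Σ_{j≠i} q_j = 0.
With identical firms every q_j equals q_i, so Σ_{j≠i} q_j = 2q_i and 84 = 12q_i, giving q_i = 7.

7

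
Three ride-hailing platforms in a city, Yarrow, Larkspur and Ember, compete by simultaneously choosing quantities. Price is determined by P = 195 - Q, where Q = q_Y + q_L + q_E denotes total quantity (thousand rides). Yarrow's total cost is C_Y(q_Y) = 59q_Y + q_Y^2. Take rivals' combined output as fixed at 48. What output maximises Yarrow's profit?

With rivals' combined output fixed at 48, Yarrow's profit is π_Y = (195 - 48 - q_Y)q_Y - (59q_Y + q_Y²) = (147 - q_Y)q_Y - (59q_Y + q_Y²).
∂π_Y/∂q_Y = 88 - 4q_Y = 0, so q_Y = 22.

22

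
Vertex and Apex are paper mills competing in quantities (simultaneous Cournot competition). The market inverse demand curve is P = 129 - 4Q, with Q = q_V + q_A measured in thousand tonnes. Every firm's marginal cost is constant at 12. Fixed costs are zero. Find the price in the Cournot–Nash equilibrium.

51

Each firm earns π_i = (129 - 4Q)q_i - 12q_i.
First-order condition (treating rivals' output as given): 117 - 8q_i - 4q_j = 0.
By symmetry each firm produces the same amount; substituting q_j = q_i yields q_i = 117/12 = 39/4.
Total output Q = 39/2, so price P = 129 - 4·(39/2) = 51.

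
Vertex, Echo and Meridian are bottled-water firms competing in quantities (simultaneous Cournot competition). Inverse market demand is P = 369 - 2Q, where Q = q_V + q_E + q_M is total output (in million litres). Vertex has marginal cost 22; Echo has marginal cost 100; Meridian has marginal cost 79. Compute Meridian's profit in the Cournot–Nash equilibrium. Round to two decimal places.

Vertex's profit: π_V = (369 - 2Q)q_V - (22q_V). Setting ∂π_V/∂q_V = 0: 347 - 4q_V - 2(q_E + q_M) = 0.
Echo's first-order condition: 269 - 4q_E - 2(q_V + q_M) = 0.
Meridian's first-order condition: 290 - 4q_M - 2(q_V + q_E) = 0.
Summing all 3 equations gives 906 − 8Q = 0, hence Q = 453/4.
Back-substituting: q_V = (347 − 453/2)/2 = 241/4, q_E = (269 − 453/2)/2 = 85/4, q_M = (290 − 453/2)/2 = 127/4.
Price P = 369 - 2·(453/4) = 285/2.
Meridian's profit: (285/2 - 79)·(127/4) = 2016.1250.

2016.13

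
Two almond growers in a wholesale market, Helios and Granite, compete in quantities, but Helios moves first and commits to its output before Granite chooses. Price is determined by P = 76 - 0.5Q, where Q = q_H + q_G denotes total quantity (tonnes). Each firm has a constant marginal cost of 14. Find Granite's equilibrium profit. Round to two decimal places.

480.50

The follower Granite best-responds to any q_H: π_G = (76 - 0.5Q)q_G - 14q_G.
∂π_G/∂q_G = 62 - (1/2)q_H - q_G = 0 gives the reaction function q_G = (62 - (1/2)q_H).
Helios substitutes q_G(q_H) into its own profit: π_H = q_H(76 - (1/2)q_H - (62 - (1/2)q_H)/2) - 14q_H = (45 - (1/4)q_H)q_H - 14q_H.
Leader FOC: 31 - (1/2)q_H = 0, so q_H = 62.
Then q_G = (62 - (1/2)·62) = 31.
Price P = 76 - (1/2)·93 = 59/2.
Granite's profit: (59/2 - 14)·31 = 961/2.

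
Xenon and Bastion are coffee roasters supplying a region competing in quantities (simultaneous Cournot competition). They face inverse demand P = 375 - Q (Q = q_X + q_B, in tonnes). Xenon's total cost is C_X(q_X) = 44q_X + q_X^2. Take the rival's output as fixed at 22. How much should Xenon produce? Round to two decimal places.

With the rival's output fixed at 22, Xenon's profit is π_X = (375 - 22 - q_X)q_X - (44q_X + q_X²) = (353 - q_X)q_X - (44q_X + q_X²).
∂π_X/∂q_X = 309 - 4q_X = 0, so q_X = 309/4.

77.25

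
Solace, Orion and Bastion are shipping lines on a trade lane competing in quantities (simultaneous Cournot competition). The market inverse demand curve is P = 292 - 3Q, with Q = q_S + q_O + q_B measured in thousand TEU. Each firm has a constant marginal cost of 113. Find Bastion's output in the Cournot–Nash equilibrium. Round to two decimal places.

14.92

Each firm earns π_i = (292 - 3Q)q_i - 113q_i.
Setting ∂π_i/∂q_i = 0 with rivals' quantities fixed: 179 - 6q_i - 3·Σ_{j≠i} q_j = 0.
With identical firms every q_j equals q_i, so Σ_{j≠i} q_j = 2q_i and 179 = 12q_i, giving q_i = 179/12.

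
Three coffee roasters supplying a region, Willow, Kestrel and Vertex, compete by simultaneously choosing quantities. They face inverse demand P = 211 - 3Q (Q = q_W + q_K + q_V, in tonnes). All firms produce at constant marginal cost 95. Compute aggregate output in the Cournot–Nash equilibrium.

A representative firm's profit is π_i = q_i(211 - 3Q) - 95q_i.
Setting ∂π_i/∂q_i = 0 with rivals' quantities fixed: 116 - 6q_i - 3·Σ_{j≠i} q_j = 0.
By symmetry each firm produces the same amount; substituting Σ_{j≠i} q_j = 2q_i yields q_i = 116/12 = 29/3.
Total output Q = 29/3 + 29/3 + 29/3 = 29.

29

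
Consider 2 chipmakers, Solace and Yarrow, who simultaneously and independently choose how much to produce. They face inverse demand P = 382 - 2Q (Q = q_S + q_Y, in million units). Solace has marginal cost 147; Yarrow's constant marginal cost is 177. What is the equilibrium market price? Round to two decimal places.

235.33

Solace's profit: π_S = (382 - 2Q)q_S - (147q_S). Setting ∂π_S/∂q_S = 0: 235 - 4q_S - 2(q_Y) = 0.
Yarrow's first-order condition: 205 - 4q_Y - 2(q_S) = 0.
Best responses: q_S = (235 - 2q_Y)/4, q_Y = (205 - 2q_S)/4.
Solving the pair: q_S = 265/6, q_Y = 175/6.
Total output Q = 220/3, so price P = 382 - 2·(220/3) = 706/3.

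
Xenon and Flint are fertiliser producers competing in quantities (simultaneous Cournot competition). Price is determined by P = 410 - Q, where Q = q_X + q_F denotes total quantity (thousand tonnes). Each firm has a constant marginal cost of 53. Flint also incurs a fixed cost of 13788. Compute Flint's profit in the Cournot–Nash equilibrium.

373

Each firm earns π_i = (410 - Q)q_i - 53q_i.
Setting ∂π_i/∂q_i = 0 with rivals' quantities fixed: 357 - 2q_i - q_j = 0.
By symmetry each firm produces the same amount; substituting q_j = q_i yields q_i = 357/3 = 119.
Price P = 410 - 238 = 172.
Flint's profit: (172 - 53)·119 - 13788 = 373.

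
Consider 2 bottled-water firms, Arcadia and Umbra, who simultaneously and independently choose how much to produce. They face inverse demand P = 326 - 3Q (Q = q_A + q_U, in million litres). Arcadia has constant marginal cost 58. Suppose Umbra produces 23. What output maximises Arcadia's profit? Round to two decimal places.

With the rival's output fixed at 23, Arcadia's profit is π_A = (326 - 3·23 - 3q_A)q_A - (58q_A) = (257 - 3q_A)q_A - (58q_A).
∂π_A/∂q_A = 199 - 6q_A = 0, so q_A = 199/6.

33.17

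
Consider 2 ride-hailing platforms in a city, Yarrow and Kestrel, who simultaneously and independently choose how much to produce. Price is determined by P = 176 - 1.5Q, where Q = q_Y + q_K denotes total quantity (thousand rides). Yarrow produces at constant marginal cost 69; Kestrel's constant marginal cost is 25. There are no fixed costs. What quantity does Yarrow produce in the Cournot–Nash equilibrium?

Yarrow's profit: π_Y = (176 - 1.5Q)q_Y - (69q_Y). Setting ∂π_Y/∂q_Y = 0: 107 - 3q_Y - (3/2)(q_K) = 0.
Kestrel's profit: π_K = (176 - 1.5Q)q_K - (25q_K). Setting ∂π_K/∂q_K = 0: 151 - 3q_K - (3/2)(q_Y) = 0.
So q_Y = (107 - (3/2)q_K)/3 and q_K = (151 - (3/2)q_Y)/3.
Substituting one into the other gives q_Y = 14 and q_K = 130/3.

14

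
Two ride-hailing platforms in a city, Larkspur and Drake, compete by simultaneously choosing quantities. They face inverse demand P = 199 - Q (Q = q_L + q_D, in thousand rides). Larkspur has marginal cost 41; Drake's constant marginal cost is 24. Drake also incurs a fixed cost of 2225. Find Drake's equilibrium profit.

Larkspur's profit: π_L = (199 - Q)q_L - (41q_L). Setting ∂π_L/∂q_L = 0: 158 - 2q_L - (q_D) = 0.
Drake's profit: π_D = (199 - Q)q_D - (24q_D). Setting ∂π_D/∂q_D = 0: 175 - 2q_D - (q_L) = 0.
So q_L = (158 - q_D)/2 and q_D = (175 - q_L)/2.
Solving the pair: q_L = 47, q_D = 64.
Price P = 199 - 111 = 88.
Drake's profit: (88 - 24)·64 - 2225 = 1871.

1871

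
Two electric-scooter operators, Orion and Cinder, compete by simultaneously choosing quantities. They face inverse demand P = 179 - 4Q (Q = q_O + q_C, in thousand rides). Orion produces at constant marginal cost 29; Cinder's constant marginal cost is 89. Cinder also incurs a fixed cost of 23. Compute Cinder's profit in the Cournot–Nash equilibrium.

2

Orion's profit: π_O = (179 - 4Q)q_O - (29q_O). Setting ∂π_O/∂q_O = 0: 150 - 8q_O - 4(q_C) = 0.
Cinder's profit: π_C = (179 - 4Q)q_C - (89q_C). Setting ∂π_C/∂q_C = 0: 90 - 8q_C - 4(q_O) = 0.
So q_O = (150 - 4q_C)/8 and q_C = (90 - 4q_O)/8.
Substituting one into the other gives q_O = 35/2 and q_C = 5/2.
Price P = 179 - 4·20 = 99.
Cinder's profit: (99 - 89)·(5/2) - 23 = 2.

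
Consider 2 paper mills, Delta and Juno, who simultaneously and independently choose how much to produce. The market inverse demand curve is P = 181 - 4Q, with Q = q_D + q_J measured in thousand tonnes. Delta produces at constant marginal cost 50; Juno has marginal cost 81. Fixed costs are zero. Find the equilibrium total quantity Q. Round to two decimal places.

Delta's profit: π_D = (181 - 4Q)q_D - (50q_D). Setting ∂π_D/∂q_D = 0: 131 - 8q_D - 4(q_J) = 0.
Juno's profit: π_J = (181 - 4Q)q_J - (81q_J). Setting ∂π_J/∂q_J = 0: 100 - 8q_J - 4(q_D) = 0.
So q_D = (131 - 4q_J)/8 and q_J = (100 - 4q_D)/8.
Solving the pair: q_D = 27/2, q_J = 23/4.
Total output Q = 27/2 + 23/4 = 77/4.

19.25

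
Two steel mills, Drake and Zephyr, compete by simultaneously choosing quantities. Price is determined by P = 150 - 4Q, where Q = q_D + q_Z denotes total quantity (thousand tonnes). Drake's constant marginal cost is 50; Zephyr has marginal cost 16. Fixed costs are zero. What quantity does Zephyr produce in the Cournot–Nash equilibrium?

14

Drake's profit: π_D = (150 - 4Q)q_D - (50q_D). Setting ∂π_D/∂q_D = 0: 100 - 8q_D - 4(q_Z) = 0.
Zephyr's profit: π_Z = (150 - 4Q)q_Z - (16q_Z). Setting ∂π_Z/∂q_Z = 0: 134 - 8q_Z - 4(q_D) = 0.
Best responses: q_D = (100 - 4q_Z)/8, q_Z = (134 - 4q_D)/8.
Substituting one into the other gives q_D = 11/2 and q_Z = 14.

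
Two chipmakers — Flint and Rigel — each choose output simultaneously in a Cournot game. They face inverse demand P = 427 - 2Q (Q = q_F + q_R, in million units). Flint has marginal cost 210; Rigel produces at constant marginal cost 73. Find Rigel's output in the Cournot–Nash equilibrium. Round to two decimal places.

81.83

Flint's profit: π_F = (427 - 2Q)q_F - (210q_F). Setting ∂π_F/∂q_F = 0: 217 - 4q_F - 2(q_R) = 0.
Rigel's profit: π_R = (427 - 2Q)q_R - (73q_R). Setting ∂π_R/∂q_R = 0: 354 - 4q_R - 2(q_F) = 0.
So q_F = (217 - 2q_R)/4 and q_R = (354 - 2q_F)/4.
Solving the pair: q_F = 40/3, q_R = 491/6.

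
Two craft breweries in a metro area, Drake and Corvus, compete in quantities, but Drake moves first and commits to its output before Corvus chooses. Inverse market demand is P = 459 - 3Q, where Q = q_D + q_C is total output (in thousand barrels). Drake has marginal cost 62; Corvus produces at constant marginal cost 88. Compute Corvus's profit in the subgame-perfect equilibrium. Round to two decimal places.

Solve by backward induction. Given q_D, the follower Corvus maximises π_C = (459 - 3q_D - 3q_C)q_C - 88q_C.
∂π_C/∂q_C = 371 - 3q_D - 6q_C = 0 gives the reaction function q_C = (371 - 3q_D)/6.
Drake substitutes q_C(q_D) into its own profit: π_D = q_D(459 - 3q_D - (371 - 3q_D)/2) - 62q_D = (547/2 - (3/2)q_D)q_D - 62q_D.
Leader FOC: 423/2 - 3q_D = 0, so q_D = 141/2.
Then q_C = (371 - 3·(141/2))/6 = 319/12.
Price P = 459 - 3·(1165/12) = 671/4.
Corvus's profit: (671/4 - 88)·(319/12) = 2120.0208.

2120.02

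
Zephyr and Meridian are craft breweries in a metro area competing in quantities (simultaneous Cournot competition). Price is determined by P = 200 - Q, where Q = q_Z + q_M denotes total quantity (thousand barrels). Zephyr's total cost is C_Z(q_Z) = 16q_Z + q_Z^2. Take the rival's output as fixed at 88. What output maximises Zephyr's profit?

With the rival's output fixed at 88, Zephyr's profit is π_Z = (200 - 88 - q_Z)q_Z - (16q_Z + q_Z²) = (112 - q_Z)q_Z - (16q_Z + q_Z²).
∂π_Z/∂q_Z = 96 - 4q_Z = 0, so q_Z = 24.

24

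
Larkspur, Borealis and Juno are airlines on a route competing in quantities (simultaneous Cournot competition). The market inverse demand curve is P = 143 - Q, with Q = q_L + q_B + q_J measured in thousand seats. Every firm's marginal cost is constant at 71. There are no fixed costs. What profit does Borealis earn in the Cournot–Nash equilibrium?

A representative firm's profit is π_i = q_i(143 - Q) - 71q_i.
First-order condition (treating rivals' output as given): 72 - 2q_i - Σ_{j≠i} q_j = 0.
By symmetry each firm produces the same amount; substituting Σ_{j≠i} q_j = 2q_i yields q_i = 72/4 = 18.
Price P = 143 - 54 = 89.
Borealis's profit: (89 - 71)·18 = 324.

324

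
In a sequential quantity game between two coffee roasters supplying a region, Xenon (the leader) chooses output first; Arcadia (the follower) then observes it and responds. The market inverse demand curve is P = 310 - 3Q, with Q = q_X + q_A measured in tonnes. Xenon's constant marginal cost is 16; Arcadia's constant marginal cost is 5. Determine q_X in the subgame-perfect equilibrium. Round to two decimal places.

47.17

The follower Arcadia best-responds to any q_X: π_A = (310 - 3Q)q_A - 5q_A.
∂π_A/∂q_A = 305 - 3q_X - 6q_A = 0 gives the reaction function q_A = (305 - 3q_X)/6.
The leader anticipates this reaction. Substituting into P = 310 - 3Q gives P = 315/2 - (3/2)q_X, so π_X = (315/2 - (3/2)q_X)q_X - 16q_X.
Leader FOC: 283/2 - 3q_X = 0, so q_X = 283/6.
Then q_A = (305 - 3·(283/6))/6 = 109/4.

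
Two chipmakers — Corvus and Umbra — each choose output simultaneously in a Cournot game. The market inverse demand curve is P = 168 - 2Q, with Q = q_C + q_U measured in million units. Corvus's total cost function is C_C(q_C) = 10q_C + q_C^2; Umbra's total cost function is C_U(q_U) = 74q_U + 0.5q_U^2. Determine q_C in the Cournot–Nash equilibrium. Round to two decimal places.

Corvus's profit: π_C = (168 - 2Q)q_C - (10q_C + q_C²). Setting ∂π_C/∂q_C = 0: 158 - 6q_C - 2(q_U) = 0.
Umbra's first-order condition: 94 - 5q_U - 2(q_C) = 0.
So q_C = (158 - 2q_U)/6 and q_U = (94 - 2q_C)/5.
Solving the pair: q_C = 301/13, q_U = 124/13.

23.15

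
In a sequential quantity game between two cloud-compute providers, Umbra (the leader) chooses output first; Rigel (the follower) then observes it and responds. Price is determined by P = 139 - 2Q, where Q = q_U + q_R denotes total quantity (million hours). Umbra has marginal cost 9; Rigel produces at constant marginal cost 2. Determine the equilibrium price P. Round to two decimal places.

The follower Rigel best-responds to any q_U: π_R = (139 - 2Q)q_R - 2q_R.
Follower FOC: 137 - 2q_U - 4q_R = 0, so q_R(q_U) = (137 - 2q_U)/4.
Umbra substitutes q_R(q_U) into its own profit: π_U = q_U(139 - 2q_U - (137 - 2q_U)/2) - 9q_U = (141/2 - q_U)q_U - 9q_U.
Maximising: ∂π_U/∂q_U = 123/2 - 2q_U = 0, giving q_U = 123/4.
Then q_R = (137 - 2·(123/4))/4 = 151/8.
Total output Q = 397/8, so price P = 139 - 2·(397/8) = 159/4.

39.75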